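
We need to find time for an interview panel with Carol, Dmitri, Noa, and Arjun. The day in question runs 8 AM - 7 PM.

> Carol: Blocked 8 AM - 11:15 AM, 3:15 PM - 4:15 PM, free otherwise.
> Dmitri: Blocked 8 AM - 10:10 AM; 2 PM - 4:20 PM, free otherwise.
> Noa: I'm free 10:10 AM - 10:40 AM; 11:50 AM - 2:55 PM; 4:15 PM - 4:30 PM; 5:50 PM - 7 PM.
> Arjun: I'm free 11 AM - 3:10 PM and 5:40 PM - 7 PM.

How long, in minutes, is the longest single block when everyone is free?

130

Carol free: 11:15-15:15, 16:15-19:00 (invert busy blocks within the working day).
Dmitri free: 10:10-14:00, 16:20-19:00 (invert busy blocks within the working day).
Noa free: 10:10-10:40, 11:50-14:55, 16:15-16:30, 17:50-19:00.
Arjun free: 11:00-15:10, 17:40-19:00.
Carol ∩ Dmitri: 11:15-14:00, 16:20-19:00.
Carol ∩ Dmitri ∩ Noa: 11:50-14:00, 16:20-16:30, 17:50-19:00.
Carol ∩ Dmitri ∩ Noa ∩ Arjun: 11:50-14:00, 17:50-19:00.
Those are the intersection windows.
The longest is 11:50-14:00 at 130 minutes.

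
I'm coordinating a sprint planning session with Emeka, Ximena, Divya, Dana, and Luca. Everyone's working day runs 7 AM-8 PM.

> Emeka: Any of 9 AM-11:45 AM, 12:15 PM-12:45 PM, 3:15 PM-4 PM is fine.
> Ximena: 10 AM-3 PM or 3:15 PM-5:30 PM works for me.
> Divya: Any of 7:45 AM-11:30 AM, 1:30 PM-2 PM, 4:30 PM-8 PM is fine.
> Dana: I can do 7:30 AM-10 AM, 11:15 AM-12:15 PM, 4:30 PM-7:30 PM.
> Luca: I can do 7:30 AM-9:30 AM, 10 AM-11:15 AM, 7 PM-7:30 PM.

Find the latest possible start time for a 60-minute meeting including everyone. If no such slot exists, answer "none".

none

Emeka ∩ Ximena: 10:00-11:45, 12:15-12:45, 15:15-16:00.
Emeka ∩ Ximena ∩ Divya: 10:00-11:30.
Emeka ∩ Ximena ∩ Divya ∩ Dana: 11:15-11:30.
Emeka ∩ Ximena ∩ Divya ∩ Dana ∩ Luca: ∅.
There is no time when everyone is free.
No common window is at least 60 minutes long.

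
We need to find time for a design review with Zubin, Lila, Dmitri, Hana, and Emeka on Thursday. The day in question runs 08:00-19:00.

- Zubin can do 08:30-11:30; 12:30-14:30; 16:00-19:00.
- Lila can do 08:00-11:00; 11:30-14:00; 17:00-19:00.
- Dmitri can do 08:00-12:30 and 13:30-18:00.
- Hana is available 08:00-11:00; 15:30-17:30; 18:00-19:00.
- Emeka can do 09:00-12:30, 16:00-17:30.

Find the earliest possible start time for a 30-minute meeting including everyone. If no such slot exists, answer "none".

09:00

Zubin ∩ Lila: 08:30-11:00, 12:30-14:00, 17:00-19:00.
Zubin ∩ Lila ∩ Dmitri: 08:30-11:00, 13:30-14:00, 17:00-18:00.
Zubin ∩ Lila ∩ Dmitri ∩ Hana: 08:30-11:00, 17:00-17:30.
Zubin ∩ Lila ∩ Dmitri ∩ Hana ∩ Emeka: 09:00-11:00, 17:00-17:30.
The first common window of at least 30 minutes is 09:00-11:00, so the earliest start is 09:00.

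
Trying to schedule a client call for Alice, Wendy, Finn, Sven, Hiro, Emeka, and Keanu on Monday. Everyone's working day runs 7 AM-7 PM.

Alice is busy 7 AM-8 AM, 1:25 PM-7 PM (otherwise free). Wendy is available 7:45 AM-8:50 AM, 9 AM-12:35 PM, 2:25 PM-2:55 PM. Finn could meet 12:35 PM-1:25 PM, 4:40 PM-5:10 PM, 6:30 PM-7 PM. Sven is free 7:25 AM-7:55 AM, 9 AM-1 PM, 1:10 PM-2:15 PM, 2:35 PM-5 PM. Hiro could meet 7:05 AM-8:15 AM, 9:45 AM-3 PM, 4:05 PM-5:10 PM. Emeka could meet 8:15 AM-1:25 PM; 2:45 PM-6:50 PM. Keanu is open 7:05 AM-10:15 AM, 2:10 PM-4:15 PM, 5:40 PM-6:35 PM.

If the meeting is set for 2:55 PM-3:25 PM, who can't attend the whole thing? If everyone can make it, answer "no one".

Alice, Finn, Hiro, Wendy

Alice free: 08:00-13:25 (invert busy blocks within the working day).
Wendy free: 07:45-08:50, 09:00-12:35, 14:25-14:55.
Finn free: 12:35-13:25, 16:40-17:10, 18:30-19:00.
Sven free: 07:25-07:55, 09:00-13:00, 13:10-14:15, 14:35-17:00.
Hiro free: 07:05-08:15, 09:45-15:00, 16:05-17:10.
Emeka free: 08:15-13:25, 14:45-18:50.
Keanu free: 07:05-10:15, 14:10-16:15, 17:40-18:35.
Alice: not fully free for 14:55-15:25. Wendy: not fully free for 14:55-15:25. Finn: not fully free for 14:55-15:25. Sven: free for 14:55-15:25. Hiro: not fully free for 14:55-15:25. Emeka: free for 14:55-15:25. Keanu: free for 14:55-15:25.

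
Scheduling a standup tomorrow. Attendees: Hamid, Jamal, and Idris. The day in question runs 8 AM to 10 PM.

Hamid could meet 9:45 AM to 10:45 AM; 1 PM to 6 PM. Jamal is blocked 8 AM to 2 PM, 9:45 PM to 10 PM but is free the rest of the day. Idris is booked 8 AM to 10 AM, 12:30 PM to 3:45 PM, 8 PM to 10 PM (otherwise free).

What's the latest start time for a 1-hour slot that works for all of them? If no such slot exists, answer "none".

Hamid free: 09:45-10:45, 13:00-18:00.
Jamal free: 14:00-21:45 (invert busy blocks within the working day).
Idris free: 10:00-12:30, 15:45-20:00 (invert busy blocks within the working day).
Hamid ∩ Jamal: 14:00-18:00.
Hamid ∩ Jamal ∩ Idris: 15:45-18:00.
The last common window of at least 60 minutes is 15:45-18:00; a 60-minute meeting can start as late as 17:00 and still end by 18:00.

17:00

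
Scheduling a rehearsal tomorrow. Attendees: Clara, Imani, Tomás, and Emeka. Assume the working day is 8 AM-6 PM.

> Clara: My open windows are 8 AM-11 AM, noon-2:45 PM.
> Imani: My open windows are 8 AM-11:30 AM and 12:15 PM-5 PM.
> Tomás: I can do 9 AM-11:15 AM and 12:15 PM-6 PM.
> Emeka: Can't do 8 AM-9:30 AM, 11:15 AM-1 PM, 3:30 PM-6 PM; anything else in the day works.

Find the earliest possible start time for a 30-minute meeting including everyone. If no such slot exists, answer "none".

09:30

Clara free: 08:00-11:00, 12:00-14:45.
Imani free: 08:00-11:30, 12:15-17:00.
Tomás free: 09:00-11:15, 12:15-18:00.
Emeka free: 09:30-11:15, 13:00-15:30 (invert busy blocks within the working day).
Clara ∩ Imani: 08:00-11:00, 12:15-14:45.
Clara ∩ Imani ∩ Tomás: 09:00-11:00, 12:15-14:45.
Clara ∩ Imani ∩ Tomás ∩ Emeka: 09:30-11:00, 13:00-14:45.
Those are the intersection windows.
The first common window of at least 30 minutes is 09:30-11:00, so the earliest start is 09:30.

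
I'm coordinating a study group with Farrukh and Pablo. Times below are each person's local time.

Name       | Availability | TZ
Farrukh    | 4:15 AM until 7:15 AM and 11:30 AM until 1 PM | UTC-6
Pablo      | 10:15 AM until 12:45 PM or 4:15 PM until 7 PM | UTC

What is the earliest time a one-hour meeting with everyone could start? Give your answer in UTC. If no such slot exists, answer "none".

Farrukh in UTC: 10:15-13:15, 17:30-19:00 (add 6h to convert from UTC-6).
Pablo in UTC: 10:15-12:45, 16:15-19:00.
Farrukh ∩ Pablo: 10:15-12:45, 17:30-19:00.
The first common window of at least 60 minutes is 10:15-12:45, so the earliest start is 10:15.

10:15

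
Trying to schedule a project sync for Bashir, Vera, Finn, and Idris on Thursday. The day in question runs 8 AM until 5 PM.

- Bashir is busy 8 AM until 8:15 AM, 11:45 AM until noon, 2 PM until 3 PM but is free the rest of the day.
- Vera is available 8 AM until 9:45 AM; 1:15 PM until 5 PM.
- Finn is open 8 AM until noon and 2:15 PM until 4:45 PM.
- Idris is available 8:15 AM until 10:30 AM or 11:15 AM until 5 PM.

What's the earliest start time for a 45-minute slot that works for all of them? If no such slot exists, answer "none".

Bashir free: 08:15-11:45, 12:00-14:00, 15:00-17:00 (invert busy blocks within the working day).
Vera free: 08:00-09:45, 13:15-17:00.
Finn free: 08:00-12:00, 14:15-16:45.
Idris free: 08:15-10:30, 11:15-17:00.
Bashir ∩ Vera: 08:15-09:45, 13:15-14:00, 15:00-17:00.
Bashir ∩ Vera ∩ Finn: 08:15-09:45, 15:00-16:45.
Bashir ∩ Vera ∩ Finn ∩ Idris: 08:15-09:45, 15:00-16:45.
The first common window of at least 45 minutes is 08:15-09:45, so the earliest start is 08:15.

08:15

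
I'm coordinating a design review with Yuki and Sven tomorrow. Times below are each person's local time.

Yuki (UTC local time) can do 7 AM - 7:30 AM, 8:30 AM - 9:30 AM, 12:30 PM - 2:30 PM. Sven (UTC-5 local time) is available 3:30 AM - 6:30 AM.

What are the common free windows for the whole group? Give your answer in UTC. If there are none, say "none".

Yuki in UTC: 07:00-07:30, 08:30-09:30, 12:30-14:30.
Sven in UTC: 08:30-11:30 (add 5h to convert from UTC-5).
Yuki ∩ Sven: 08:30-09:30.
So the common availability across everyone is 08:30-09:30.

08:30-09:30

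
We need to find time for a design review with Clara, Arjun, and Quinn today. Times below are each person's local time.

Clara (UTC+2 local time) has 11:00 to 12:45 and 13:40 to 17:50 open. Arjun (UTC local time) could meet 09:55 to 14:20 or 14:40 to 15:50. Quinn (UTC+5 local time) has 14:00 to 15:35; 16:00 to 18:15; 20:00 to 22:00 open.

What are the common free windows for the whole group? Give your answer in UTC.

Clara in UTC: 09:00-10:45, 11:40-15:50 (subtract 2h to convert from UTC+2).
Arjun in UTC: 09:55-14:20, 14:40-15:50.
Quinn in UTC: 09:00-10:35, 11:00-13:15, 15:00-17:00 (subtract 5h to convert from UTC+5).
Clara ∩ Arjun: 09:55-10:45, 11:40-14:20, 14:40-15:50.
Clara ∩ Arjun ∩ Quinn: 09:55-10:35, 11:40-13:15, 15:00-15:50.

09:55-10:35, 11:40-13:15, 15:00-15:50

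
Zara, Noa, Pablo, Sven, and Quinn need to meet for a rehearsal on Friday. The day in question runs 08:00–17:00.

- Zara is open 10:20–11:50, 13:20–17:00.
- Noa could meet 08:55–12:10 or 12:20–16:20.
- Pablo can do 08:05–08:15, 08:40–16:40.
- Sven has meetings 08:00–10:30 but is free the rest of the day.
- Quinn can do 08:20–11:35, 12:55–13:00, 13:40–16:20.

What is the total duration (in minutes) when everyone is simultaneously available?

Zara free: 10:20-11:50, 13:20-17:00.
Noa free: 08:55-12:10, 12:20-16:20.
Pablo free: 08:05-08:15, 08:40-16:40.
Sven free: 10:30-17:00 (invert busy blocks within the working day).
Quinn free: 08:20-11:35, 12:55-13:00, 13:40-16:20.
Zara ∩ Noa: 10:20-11:50, 13:20-16:20.
Zara ∩ Noa ∩ Pablo: 10:20-11:50, 13:20-16:20.
Zara ∩ Noa ∩ Pablo ∩ Sven: 10:30-11:50, 13:20-16:20.
Zara ∩ Noa ∩ Pablo ∩ Sven ∩ Quinn: 10:30-11:35, 13:40-16:20.
Summing the common windows: 65 + 160 = 225 minutes.

225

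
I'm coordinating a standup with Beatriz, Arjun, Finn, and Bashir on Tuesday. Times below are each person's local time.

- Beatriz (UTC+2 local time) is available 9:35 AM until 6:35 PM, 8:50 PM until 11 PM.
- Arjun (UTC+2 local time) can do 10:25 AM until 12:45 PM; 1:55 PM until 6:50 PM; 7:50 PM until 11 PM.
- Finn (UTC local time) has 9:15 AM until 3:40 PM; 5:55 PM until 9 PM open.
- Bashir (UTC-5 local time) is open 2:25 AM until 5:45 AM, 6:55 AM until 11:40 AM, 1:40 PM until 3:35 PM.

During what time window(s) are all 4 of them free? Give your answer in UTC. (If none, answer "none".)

09:15-10:45, 11:55-15:40, 18:50-20:35

Beatriz in UTC: 07:35-16:35, 18:50-21:00 (subtract 2h to convert from UTC+2).
Arjun in UTC: 08:25-10:45, 11:55-16:50, 17:50-21:00 (subtract 2h to convert from UTC+2).
Finn in UTC: 09:15-15:40, 17:55-21:00.
Bashir in UTC: 07:25-10:45, 11:55-16:40, 18:40-20:35 (add 5h to convert from UTC-5).
Beatriz ∩ Arjun: 08:25-10:45, 11:55-16:35, 18:50-21:00.
Beatriz ∩ Arjun ∩ Finn: 09:15-10:45, 11:55-15:40, 18:50-21:00.
Beatriz ∩ Arjun ∩ Finn ∩ Bashir: 09:15-10:45, 11:55-15:40, 18:50-20:35.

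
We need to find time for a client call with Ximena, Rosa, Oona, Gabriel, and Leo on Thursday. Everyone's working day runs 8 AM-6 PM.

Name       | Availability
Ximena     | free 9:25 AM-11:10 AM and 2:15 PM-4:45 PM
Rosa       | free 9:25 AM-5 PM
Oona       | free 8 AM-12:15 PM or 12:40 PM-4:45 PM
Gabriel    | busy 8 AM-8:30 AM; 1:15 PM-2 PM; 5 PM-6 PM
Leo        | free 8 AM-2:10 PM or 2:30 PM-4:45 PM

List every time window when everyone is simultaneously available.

09:25-11:10, 14:30-16:45

Ximena free: 09:25-11:10, 14:15-16:45.
Rosa free: 09:25-17:00.
Oona free: 08:00-12:15, 12:40-16:45.
Gabriel free: 08:30-13:15, 14:00-17:00 (invert busy blocks within the working day).
Leo free: 08:00-14:10, 14:30-16:45.
Ximena ∩ Rosa: 09:25-11:10, 14:15-16:45.
Ximena ∩ Rosa ∩ Oona: 09:25-11:10, 14:15-16:45.
Ximena ∩ Rosa ∩ Oona ∩ Gabriel: 09:25-11:10, 14:15-16:45.
Ximena ∩ Rosa ∩ Oona ∩ Gabriel ∩ Leo: 09:25-11:10, 14:30-16:45.
Those are the intersection windows.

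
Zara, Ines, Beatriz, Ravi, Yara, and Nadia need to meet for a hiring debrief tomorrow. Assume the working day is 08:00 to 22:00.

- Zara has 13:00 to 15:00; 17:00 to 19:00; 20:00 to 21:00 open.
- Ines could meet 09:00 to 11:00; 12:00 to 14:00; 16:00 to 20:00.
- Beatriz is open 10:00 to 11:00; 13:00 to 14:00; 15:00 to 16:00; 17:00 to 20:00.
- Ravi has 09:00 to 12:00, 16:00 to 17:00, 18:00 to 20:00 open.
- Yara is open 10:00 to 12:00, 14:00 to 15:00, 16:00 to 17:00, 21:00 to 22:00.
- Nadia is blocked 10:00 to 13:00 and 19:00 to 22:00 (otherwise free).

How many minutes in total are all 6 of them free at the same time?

0

Zara free: 13:00-15:00, 17:00-19:00, 20:00-21:00.
Ines free: 09:00-11:00, 12:00-14:00, 16:00-20:00.
Beatriz free: 10:00-11:00, 13:00-14:00, 15:00-16:00, 17:00-20:00.
Ravi free: 09:00-12:00, 16:00-17:00, 18:00-20:00.
Yara free: 10:00-12:00, 14:00-15:00, 16:00-17:00, 21:00-22:00.
Nadia free: 08:00-10:00, 13:00-19:00 (invert busy blocks within the working day).
Zara ∩ Ines: 13:00-14:00, 17:00-19:00.
Zara ∩ Ines ∩ Beatriz: 13:00-14:00, 17:00-19:00.
Zara ∩ Ines ∩ Beatriz ∩ Ravi: 18:00-19:00.
Zara ∩ Ines ∩ Beatriz ∩ Ravi ∩ Yara: ∅.
Zara ∩ Ines ∩ Beatriz ∩ Ravi ∩ Yara ∩ Nadia: ∅.
There is no time when everyone is free.
There is no common window, so the total is 0 minutes.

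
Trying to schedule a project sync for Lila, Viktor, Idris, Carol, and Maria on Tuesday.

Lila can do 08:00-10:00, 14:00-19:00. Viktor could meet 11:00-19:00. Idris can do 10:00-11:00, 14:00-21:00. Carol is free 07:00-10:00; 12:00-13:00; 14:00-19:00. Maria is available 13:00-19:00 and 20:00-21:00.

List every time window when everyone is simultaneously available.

14:00-19:00

Lila ∩ Viktor: 14:00-19:00.
Lila ∩ Viktor ∩ Idris: 14:00-19:00.
Lila ∩ Viktor ∩ Idris ∩ Carol: 14:00-19:00.
Lila ∩ Viktor ∩ Idris ∩ Carol ∩ Maria: 14:00-19:00.
So the common availability across everyone is 14:00-19:00.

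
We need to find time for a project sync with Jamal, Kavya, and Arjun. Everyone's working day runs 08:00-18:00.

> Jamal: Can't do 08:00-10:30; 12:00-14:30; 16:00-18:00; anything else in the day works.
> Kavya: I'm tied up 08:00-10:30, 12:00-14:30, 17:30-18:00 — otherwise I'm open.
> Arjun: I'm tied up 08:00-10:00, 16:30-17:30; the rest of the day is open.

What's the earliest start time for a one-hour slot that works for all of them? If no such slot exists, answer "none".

Jamal free: 10:30-12:00, 14:30-16:00 (invert busy blocks within the working day).
Kavya free: 10:30-12:00, 14:30-17:30 (invert busy blocks within the working day).
Arjun free: 10:00-16:30, 17:30-18:00 (invert busy blocks within the working day).
Jamal ∩ Kavya: 10:30-12:00, 14:30-16:00.
Jamal ∩ Kavya ∩ Arjun: 10:30-12:00, 14:30-16:00.
The first common window of at least 60 minutes is 10:30-12:00, so the earliest start is 10:30.

10:30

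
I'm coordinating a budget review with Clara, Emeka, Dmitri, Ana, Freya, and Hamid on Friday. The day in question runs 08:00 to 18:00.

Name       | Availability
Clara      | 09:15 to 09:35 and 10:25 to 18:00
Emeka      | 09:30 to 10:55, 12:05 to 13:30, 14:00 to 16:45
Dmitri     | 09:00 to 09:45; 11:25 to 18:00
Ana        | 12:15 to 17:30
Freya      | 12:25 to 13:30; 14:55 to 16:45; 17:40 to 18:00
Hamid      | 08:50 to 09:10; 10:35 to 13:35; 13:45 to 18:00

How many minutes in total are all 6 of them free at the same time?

175

Clara ∩ Emeka: 09:30-09:35, 10:25-10:55, 12:05-13:30, 14:00-16:45.
Clara ∩ Emeka ∩ Dmitri: 09:30-09:35, 12:05-13:30, 14:00-16:45.
Clara ∩ Emeka ∩ Dmitri ∩ Ana: 12:15-13:30, 14:00-16:45.
Clara ∩ Emeka ∩ Dmitri ∩ Ana ∩ Freya: 12:25-13:30, 14:55-16:45.
Clara ∩ Emeka ∩ Dmitri ∩ Ana ∩ Freya ∩ Hamid: 12:25-13:30, 14:55-16:45.
Summing the common windows: 65 + 110 = 175 minutes.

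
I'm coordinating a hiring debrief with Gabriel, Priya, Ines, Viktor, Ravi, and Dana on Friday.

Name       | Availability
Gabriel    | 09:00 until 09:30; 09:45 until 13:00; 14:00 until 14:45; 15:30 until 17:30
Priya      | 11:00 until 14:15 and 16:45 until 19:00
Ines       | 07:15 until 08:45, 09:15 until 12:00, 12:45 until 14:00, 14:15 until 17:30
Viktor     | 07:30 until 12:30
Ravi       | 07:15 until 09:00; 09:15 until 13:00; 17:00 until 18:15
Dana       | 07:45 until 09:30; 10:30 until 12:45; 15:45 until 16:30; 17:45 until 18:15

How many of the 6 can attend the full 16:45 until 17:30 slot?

3

Gabriel, Priya, and Ines can make the full 16:45-17:30 slot — that's 3.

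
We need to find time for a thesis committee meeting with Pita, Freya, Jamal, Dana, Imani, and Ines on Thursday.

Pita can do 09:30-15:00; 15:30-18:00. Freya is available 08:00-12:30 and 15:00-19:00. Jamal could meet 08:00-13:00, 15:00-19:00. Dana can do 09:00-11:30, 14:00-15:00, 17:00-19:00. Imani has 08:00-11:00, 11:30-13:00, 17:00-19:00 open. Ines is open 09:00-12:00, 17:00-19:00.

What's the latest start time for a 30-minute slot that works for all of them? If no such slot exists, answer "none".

17:30

Pita ∩ Freya: 09:30-12:30, 15:30-18:00.
Pita ∩ Freya ∩ Jamal: 09:30-12:30, 15:30-18:00.
Pita ∩ Freya ∩ Jamal ∩ Dana: 09:30-11:30, 17:00-18:00.
Pita ∩ Freya ∩ Jamal ∩ Dana ∩ Imani: 09:30-11:00, 17:00-18:00.
Pita ∩ Freya ∩ Jamal ∩ Dana ∩ Imani ∩ Ines: 09:30-11:00, 17:00-18:00.
The last common window of at least 30 minutes is 17:00-18:00; a 30-minute meeting can start as late as 17:30 and still end by 18:00.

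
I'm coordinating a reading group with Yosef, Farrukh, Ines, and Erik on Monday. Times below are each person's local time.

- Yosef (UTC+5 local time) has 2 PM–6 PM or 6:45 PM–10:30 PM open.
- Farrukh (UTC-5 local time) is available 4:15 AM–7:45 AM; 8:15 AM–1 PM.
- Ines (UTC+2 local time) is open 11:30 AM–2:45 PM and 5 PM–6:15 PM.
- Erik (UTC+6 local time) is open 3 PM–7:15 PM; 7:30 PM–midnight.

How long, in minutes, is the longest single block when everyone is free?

Yosef in UTC: 09:00-13:00, 13:45-17:30 (subtract 5h to convert from UTC+5).
Farrukh in UTC: 09:15-12:45, 13:15-18:00 (add 5h to convert from UTC-5).
Ines in UTC: 09:30-12:45, 15:00-16:15 (subtract 2h to convert from UTC+2).
Erik in UTC: 09:00-13:15, 13:30-18:00 (subtract 6h to convert from UTC+6).
Yosef ∩ Farrukh: 09:15-12:45, 13:45-17:30.
Yosef ∩ Farrukh ∩ Ines: 09:30-12:45, 15:00-16:15.
Yosef ∩ Farrukh ∩ Ines ∩ Erik: 09:30-12:45, 15:00-16:15.
The longest is 09:30-12:45 at 195 minutes.

195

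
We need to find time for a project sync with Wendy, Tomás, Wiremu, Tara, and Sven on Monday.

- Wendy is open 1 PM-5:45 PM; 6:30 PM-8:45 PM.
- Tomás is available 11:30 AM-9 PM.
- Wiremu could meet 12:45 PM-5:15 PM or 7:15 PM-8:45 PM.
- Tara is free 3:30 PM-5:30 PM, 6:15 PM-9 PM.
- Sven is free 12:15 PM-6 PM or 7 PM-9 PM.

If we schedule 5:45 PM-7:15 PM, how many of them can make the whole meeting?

Tomás can make the full 17:45-19:15 slot — that's 1.

1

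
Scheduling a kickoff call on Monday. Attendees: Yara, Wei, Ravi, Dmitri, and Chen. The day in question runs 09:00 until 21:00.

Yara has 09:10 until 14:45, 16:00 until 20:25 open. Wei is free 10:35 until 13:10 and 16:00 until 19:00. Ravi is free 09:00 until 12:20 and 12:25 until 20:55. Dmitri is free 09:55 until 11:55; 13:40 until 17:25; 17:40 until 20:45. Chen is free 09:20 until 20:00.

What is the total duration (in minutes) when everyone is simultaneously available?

Yara ∩ Wei: 10:35-13:10, 16:00-19:00.
Yara ∩ Wei ∩ Ravi: 10:35-12:20, 12:25-13:10, 16:00-19:00.
Yara ∩ Wei ∩ Ravi ∩ Dmitri: 10:35-11:55, 16:00-17:25, 17:40-19:00.
Yara ∩ Wei ∩ Ravi ∩ Dmitri ∩ Chen: 10:35-11:55, 16:00-17:25, 17:40-19:00.
Summing the common windows: 80 + 85 + 80 = 245 minutes.

245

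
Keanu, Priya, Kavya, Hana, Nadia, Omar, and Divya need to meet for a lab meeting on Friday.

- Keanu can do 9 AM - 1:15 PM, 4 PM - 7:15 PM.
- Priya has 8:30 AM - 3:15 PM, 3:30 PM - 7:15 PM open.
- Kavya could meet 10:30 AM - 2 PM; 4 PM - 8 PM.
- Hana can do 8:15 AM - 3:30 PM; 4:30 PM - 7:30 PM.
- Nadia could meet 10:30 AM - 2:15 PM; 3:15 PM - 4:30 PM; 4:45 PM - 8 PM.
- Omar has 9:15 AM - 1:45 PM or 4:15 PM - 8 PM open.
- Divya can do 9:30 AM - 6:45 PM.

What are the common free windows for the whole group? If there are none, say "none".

Keanu ∩ Priya: 09:00-13:15, 16:00-19:15.
Keanu ∩ Priya ∩ Kavya: 10:30-13:15, 16:00-19:15.
Keanu ∩ Priya ∩ Kavya ∩ Hana: 10:30-13:15, 16:30-19:15.
Keanu ∩ Priya ∩ Kavya ∩ Hana ∩ Nadia: 10:30-13:15, 16:45-19:15.
Keanu ∩ Priya ∩ Kavya ∩ Hana ∩ Nadia ∩ Omar: 10:30-13:15, 16:45-19:15.
Keanu ∩ Priya ∩ Kavya ∩ Hana ∩ Nadia ∩ Omar ∩ Divya: 10:30-13:15, 16:45-18:45.

10:30-13:15, 16:45-18:45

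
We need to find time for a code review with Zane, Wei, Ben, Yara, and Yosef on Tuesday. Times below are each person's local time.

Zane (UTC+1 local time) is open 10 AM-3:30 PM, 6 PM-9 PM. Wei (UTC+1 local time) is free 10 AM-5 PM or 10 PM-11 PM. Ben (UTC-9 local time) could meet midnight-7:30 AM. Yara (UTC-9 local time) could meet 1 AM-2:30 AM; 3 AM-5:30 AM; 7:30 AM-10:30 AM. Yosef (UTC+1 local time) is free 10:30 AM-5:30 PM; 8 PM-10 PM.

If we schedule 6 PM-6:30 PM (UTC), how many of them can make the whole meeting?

Zane in UTC: 09:00-14:30, 17:00-20:00 (subtract 1h to convert from UTC+1).
Wei in UTC: 09:00-16:00, 21:00-22:00 (subtract 1h to convert from UTC+1).
Ben in UTC: 09:00-16:30 (add 9h to convert from UTC-9).
Yara in UTC: 10:00-11:30, 12:00-14:30, 16:30-19:30 (add 9h to convert from UTC-9).
Yosef in UTC: 09:30-16:30, 19:00-21:00 (subtract 1h to convert from UTC+1).
Zane and Yara can make the full 18:00-18:30 slot — that's 2.

2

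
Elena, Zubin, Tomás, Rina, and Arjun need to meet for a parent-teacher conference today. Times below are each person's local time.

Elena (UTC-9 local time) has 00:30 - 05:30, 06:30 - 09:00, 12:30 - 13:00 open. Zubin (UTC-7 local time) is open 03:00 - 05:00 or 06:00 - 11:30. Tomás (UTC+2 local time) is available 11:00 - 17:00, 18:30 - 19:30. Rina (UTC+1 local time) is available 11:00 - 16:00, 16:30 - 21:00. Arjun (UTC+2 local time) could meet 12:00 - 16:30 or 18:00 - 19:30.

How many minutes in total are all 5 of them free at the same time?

Elena in UTC: 09:30-14:30, 15:30-18:00, 21:30-22:00 (add 9h to convert from UTC-9).
Zubin in UTC: 10:00-12:00, 13:00-18:30 (add 7h to convert from UTC-7).
Tomás in UTC: 09:00-15:00, 16:30-17:30 (subtract 2h to convert from UTC+2).
Rina in UTC: 10:00-15:00, 15:30-20:00 (subtract 1h to convert from UTC+1).
Arjun in UTC: 10:00-14:30, 16:00-17:30 (subtract 2h to convert from UTC+2).
Elena ∩ Zubin: 10:00-12:00, 13:00-14:30, 15:30-18:00.
Elena ∩ Zubin ∩ Tomás: 10:00-12:00, 13:00-14:30, 16:30-17:30.
Elena ∩ Zubin ∩ Tomás ∩ Rina: 10:00-12:00, 13:00-14:30, 16:30-17:30.
Elena ∩ Zubin ∩ Tomás ∩ Rina ∩ Arjun: 10:00-12:00, 13:00-14:30, 16:30-17:30.
Summing the common windows: 120 + 90 + 60 = 270 minutes.

270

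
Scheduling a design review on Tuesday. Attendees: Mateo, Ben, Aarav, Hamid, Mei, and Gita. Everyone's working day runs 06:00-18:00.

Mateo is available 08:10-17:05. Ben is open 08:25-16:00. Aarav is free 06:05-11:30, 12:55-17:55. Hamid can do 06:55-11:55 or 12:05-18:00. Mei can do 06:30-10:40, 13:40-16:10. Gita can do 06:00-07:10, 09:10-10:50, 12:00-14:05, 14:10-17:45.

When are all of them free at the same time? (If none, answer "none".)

Mateo ∩ Ben: 08:25-16:00.
Mateo ∩ Ben ∩ Aarav: 08:25-11:30, 12:55-16:00.
Mateo ∩ Ben ∩ Aarav ∩ Hamid: 08:25-11:30, 12:55-16:00.
Mateo ∩ Ben ∩ Aarav ∩ Hamid ∩ Mei: 08:25-10:40, 13:40-16:00.
Mateo ∩ Ben ∩ Aarav ∩ Hamid ∩ Mei ∩ Gita: 09:10-10:40, 13:40-14:05, 14:10-16:00.

09:10-10:40, 13:40-14:05, 14:10-16:00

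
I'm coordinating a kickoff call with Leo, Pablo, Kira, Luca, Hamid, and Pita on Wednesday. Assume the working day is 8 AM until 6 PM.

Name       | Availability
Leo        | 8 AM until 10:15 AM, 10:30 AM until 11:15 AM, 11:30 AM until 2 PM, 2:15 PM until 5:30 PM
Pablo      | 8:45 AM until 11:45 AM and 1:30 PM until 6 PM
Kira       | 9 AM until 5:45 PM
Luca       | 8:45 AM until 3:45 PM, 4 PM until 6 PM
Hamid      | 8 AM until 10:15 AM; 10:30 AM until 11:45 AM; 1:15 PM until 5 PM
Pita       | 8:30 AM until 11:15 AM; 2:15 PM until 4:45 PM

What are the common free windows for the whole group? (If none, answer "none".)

09:00-10:15, 10:30-11:15, 14:15-15:45, 16:00-16:45

Leo ∩ Pablo: 08:45-10:15, 10:30-11:15, 11:30-11:45, 13:30-14:00, 14:15-17:30.
Leo ∩ Pablo ∩ Kira: 09:00-10:15, 10:30-11:15, 11:30-11:45, 13:30-14:00, 14:15-17:30.
Leo ∩ Pablo ∩ Kira ∩ Luca: 09:00-10:15, 10:30-11:15, 11:30-11:45, 13:30-14:00, 14:15-15:45, 16:00-17:30.
Leo ∩ Pablo ∩ Kira ∩ Luca ∩ Hamid: 09:00-10:15, 10:30-11:15, 11:30-11:45, 13:30-14:00, 14:15-15:45, 16:00-17:00.
Leo ∩ Pablo ∩ Kira ∩ Luca ∩ Hamid ∩ Pita: 09:00-10:15, 10:30-11:15, 14:15-15:45, 16:00-16:45.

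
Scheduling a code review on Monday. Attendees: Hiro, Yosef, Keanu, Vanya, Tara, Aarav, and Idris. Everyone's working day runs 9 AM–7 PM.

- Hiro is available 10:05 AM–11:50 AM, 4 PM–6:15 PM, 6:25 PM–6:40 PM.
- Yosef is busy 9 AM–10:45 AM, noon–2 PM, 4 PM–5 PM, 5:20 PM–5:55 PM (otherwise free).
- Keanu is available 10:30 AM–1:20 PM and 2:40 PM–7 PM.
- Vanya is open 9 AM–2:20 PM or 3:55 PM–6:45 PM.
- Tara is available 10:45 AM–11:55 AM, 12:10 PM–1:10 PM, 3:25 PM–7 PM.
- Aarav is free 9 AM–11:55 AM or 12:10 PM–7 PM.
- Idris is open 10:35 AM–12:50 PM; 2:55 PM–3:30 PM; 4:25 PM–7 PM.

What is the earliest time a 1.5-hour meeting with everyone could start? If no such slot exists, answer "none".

none

Hiro free: 10:05-11:50, 16:00-18:15, 18:25-18:40.
Yosef free: 10:45-12:00, 14:00-16:00, 17:00-17:20, 17:55-19:00 (invert busy blocks within the working day).
Keanu free: 10:30-13:20, 14:40-19:00.
Vanya free: 09:00-14:20, 15:55-18:45.
Tara free: 10:45-11:55, 12:10-13:10, 15:25-19:00.
Aarav free: 09:00-11:55, 12:10-19:00.
Idris free: 10:35-12:50, 14:55-15:30, 16:25-19:00.
Hiro ∩ Yosef: 10:45-11:50, 17:00-17:20, 17:55-18:15, 18:25-18:40.
Hiro ∩ Yosef ∩ Keanu: 10:45-11:50, 17:00-17:20, 17:55-18:15, 18:25-18:40.
Hiro ∩ Yosef ∩ Keanu ∩ Vanya: 10:45-11:50, 17:00-17:20, 17:55-18:15, 18:25-18:40.
Hiro ∩ Yosef ∩ Keanu ∩ Vanya ∩ Tara: 10:45-11:50, 17:00-17:20, 17:55-18:15, 18:25-18:40.
Hiro ∩ Yosef ∩ Keanu ∩ Vanya ∩ Tara ∩ Aarav: 10:45-11:50, 17:00-17:20, 17:55-18:15, 18:25-18:40.
Hiro ∩ Yosef ∩ Keanu ∩ Vanya ∩ Tara ∩ Aarav ∩ Idris: 10:45-11:50, 17:00-17:20, 17:55-18:15, 18:25-18:40.
No common window is at least 90 minutes long.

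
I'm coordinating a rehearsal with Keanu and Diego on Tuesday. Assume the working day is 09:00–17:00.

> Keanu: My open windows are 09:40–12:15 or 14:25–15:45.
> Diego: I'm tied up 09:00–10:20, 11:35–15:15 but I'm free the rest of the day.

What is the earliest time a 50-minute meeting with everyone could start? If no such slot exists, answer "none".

Keanu free: 09:40-12:15, 14:25-15:45.
Diego free: 10:20-11:35, 15:15-17:00 (invert busy blocks within the working day).
Keanu ∩ Diego: 10:20-11:35, 15:15-15:45.
The first common window of at least 50 minutes is 10:20-11:35, so the earliest start is 10:20.

10:20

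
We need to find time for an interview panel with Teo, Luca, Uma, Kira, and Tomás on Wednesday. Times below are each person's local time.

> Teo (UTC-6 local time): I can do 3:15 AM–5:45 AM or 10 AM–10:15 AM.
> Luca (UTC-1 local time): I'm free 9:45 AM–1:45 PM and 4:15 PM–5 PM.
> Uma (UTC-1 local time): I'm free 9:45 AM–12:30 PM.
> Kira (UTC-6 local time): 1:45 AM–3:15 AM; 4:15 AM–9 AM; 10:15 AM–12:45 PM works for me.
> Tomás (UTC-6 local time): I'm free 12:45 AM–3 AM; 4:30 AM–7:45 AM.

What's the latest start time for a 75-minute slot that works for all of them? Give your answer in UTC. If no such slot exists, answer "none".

Teo in UTC: 09:15-11:45, 16:00-16:15 (add 6h to convert from UTC-6).
Luca in UTC: 10:45-14:45, 17:15-18:00 (add 1h to convert from UTC-1).
Uma in UTC: 10:45-13:30 (add 1h to convert from UTC-1).
Kira in UTC: 07:45-09:15, 10:15-15:00, 16:15-18:45 (add 6h to convert from UTC-6).
Tomás in UTC: 06:45-09:00, 10:30-13:45 (add 6h to convert from UTC-6).
Teo ∩ Luca: 10:45-11:45.
Teo ∩ Luca ∩ Uma: 10:45-11:45.
Teo ∩ Luca ∩ Uma ∩ Kira: 10:45-11:45.
Teo ∩ Luca ∩ Uma ∩ Kira ∩ Tomás: 10:45-11:45.
No common window is at least 75 minutes long.

none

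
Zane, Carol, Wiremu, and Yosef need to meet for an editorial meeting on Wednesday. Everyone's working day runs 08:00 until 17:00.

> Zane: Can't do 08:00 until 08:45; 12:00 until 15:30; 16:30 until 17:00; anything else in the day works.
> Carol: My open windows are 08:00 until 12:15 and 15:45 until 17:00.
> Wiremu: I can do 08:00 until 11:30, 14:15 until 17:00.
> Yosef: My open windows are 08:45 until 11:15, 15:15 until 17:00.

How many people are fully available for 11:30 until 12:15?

1

Zane free: 08:45-12:00, 15:30-16:30 (invert busy blocks within the working day).
Carol free: 08:00-12:15, 15:45-17:00.
Wiremu free: 08:00-11:30, 14:15-17:00.
Yosef free: 08:45-11:15, 15:15-17:00.
Carol can make the full 11:30-12:15 slot — that's 1.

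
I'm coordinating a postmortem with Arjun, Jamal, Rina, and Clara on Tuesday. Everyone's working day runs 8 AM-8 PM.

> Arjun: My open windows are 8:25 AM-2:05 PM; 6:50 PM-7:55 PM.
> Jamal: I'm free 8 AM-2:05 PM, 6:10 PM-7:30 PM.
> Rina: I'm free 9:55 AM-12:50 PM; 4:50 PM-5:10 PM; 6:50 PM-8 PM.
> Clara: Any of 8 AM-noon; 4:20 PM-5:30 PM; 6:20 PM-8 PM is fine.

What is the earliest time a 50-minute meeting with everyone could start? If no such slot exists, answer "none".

09:55

Arjun ∩ Jamal: 08:25-14:05, 18:50-19:30.
Arjun ∩ Jamal ∩ Rina: 09:55-12:50, 18:50-19:30.
Arjun ∩ Jamal ∩ Rina ∩ Clara: 09:55-12:00, 18:50-19:30.
So the common availability across everyone is 09:55-12:00, 18:50-19:30.
The first common window of at least 50 minutes is 09:55-12:00, so the earliest start is 09:55.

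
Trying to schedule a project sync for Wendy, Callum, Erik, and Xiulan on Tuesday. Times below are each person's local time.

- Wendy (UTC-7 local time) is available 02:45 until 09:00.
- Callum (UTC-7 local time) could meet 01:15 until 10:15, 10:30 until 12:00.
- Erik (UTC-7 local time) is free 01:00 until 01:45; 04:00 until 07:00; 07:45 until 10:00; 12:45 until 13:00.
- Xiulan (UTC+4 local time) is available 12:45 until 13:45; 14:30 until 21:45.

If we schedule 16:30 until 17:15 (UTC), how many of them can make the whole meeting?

Wendy in UTC: 09:45-16:00 (add 7h to convert from UTC-7).
Callum in UTC: 08:15-17:15, 17:30-19:00 (add 7h to convert from UTC-7).
Erik in UTC: 08:00-08:45, 11:00-14:00, 14:45-17:00, 19:45-20:00 (add 7h to convert from UTC-7).
Xiulan in UTC: 08:45-09:45, 10:30-17:45 (subtract 4h to convert from UTC+4).
Callum and Xiulan can make the full 16:30-17:15 slot — that's 2.

2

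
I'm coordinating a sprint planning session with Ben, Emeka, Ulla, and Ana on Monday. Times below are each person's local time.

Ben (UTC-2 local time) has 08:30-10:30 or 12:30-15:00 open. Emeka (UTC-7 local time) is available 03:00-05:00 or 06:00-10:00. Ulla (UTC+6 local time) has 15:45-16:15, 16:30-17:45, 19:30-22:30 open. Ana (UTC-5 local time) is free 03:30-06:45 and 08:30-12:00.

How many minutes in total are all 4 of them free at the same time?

Ben in UTC: 10:30-12:30, 14:30-17:00 (add 2h to convert from UTC-2).
Emeka in UTC: 10:00-12:00, 13:00-17:00 (add 7h to convert from UTC-7).
Ulla in UTC: 09:45-10:15, 10:30-11:45, 13:30-16:30 (subtract 6h to convert from UTC+6).
Ana in UTC: 08:30-11:45, 13:30-17:00 (add 5h to convert from UTC-5).
Ben ∩ Emeka: 10:30-12:00, 14:30-17:00.
Ben ∩ Emeka ∩ Ulla: 10:30-11:45, 14:30-16:30.
Ben ∩ Emeka ∩ Ulla ∩ Ana: 10:30-11:45, 14:30-16:30.
So the common availability across everyone is 10:30-11:45, 14:30-16:30.
Summing the common windows: 75 + 120 = 195 minutes.

195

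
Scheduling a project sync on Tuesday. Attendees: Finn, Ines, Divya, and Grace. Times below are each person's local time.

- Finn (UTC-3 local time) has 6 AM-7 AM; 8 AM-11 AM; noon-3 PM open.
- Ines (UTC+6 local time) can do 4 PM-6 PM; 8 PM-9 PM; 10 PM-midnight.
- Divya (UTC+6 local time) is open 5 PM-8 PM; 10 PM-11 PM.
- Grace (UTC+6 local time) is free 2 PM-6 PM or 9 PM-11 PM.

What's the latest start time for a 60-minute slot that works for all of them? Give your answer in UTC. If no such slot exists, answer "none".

Finn in UTC: 09:00-10:00, 11:00-14:00, 15:00-18:00 (add 3h to convert from UTC-3).
Ines in UTC: 10:00-12:00, 14:00-15:00, 16:00-18:00 (subtract 6h to convert from UTC+6).
Divya in UTC: 11:00-14:00, 16:00-17:00 (subtract 6h to convert from UTC+6).
Grace in UTC: 08:00-12:00, 15:00-17:00 (subtract 6h to convert from UTC+6).
Finn ∩ Ines: 11:00-12:00, 16:00-18:00.
Finn ∩ Ines ∩ Divya: 11:00-12:00, 16:00-17:00.
Finn ∩ Ines ∩ Divya ∩ Grace: 11:00-12:00, 16:00-17:00.
The last common window of at least 60 minutes is 16:00-17:00; a 60-minute meeting can start as late as 16:00 and still end by 17:00.

16:00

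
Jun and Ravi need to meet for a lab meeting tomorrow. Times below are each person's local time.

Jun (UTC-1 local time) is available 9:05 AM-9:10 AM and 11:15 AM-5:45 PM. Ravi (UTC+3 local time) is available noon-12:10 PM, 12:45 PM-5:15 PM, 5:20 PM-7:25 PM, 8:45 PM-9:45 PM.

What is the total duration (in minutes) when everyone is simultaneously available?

310

Jun in UTC: 10:05-10:10, 12:15-18:45 (add 1h to convert from UTC-1).
Ravi in UTC: 09:00-09:10, 09:45-14:15, 14:20-16:25, 17:45-18:45 (subtract 3h to convert from UTC+3).
Jun ∩ Ravi: 10:05-10:10, 12:15-14:15, 14:20-16:25, 17:45-18:45.
Summing the common windows: 5 + 120 + 125 + 60 = 310 minutes.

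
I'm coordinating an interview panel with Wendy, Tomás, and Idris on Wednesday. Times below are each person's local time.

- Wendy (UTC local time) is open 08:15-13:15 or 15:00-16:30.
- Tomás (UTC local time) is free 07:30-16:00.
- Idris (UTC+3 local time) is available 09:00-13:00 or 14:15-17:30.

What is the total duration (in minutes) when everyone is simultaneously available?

Wendy in UTC: 08:15-13:15, 15:00-16:30.
Tomás in UTC: 07:30-16:00.
Idris in UTC: 06:00-10:00, 11:15-14:30 (subtract 3h to convert from UTC+3).
Wendy ∩ Tomás: 08:15-13:15, 15:00-16:00.
Wendy ∩ Tomás ∩ Idris: 08:15-10:00, 11:15-13:15.
Summing the common windows: 105 + 120 = 225 minutes.

225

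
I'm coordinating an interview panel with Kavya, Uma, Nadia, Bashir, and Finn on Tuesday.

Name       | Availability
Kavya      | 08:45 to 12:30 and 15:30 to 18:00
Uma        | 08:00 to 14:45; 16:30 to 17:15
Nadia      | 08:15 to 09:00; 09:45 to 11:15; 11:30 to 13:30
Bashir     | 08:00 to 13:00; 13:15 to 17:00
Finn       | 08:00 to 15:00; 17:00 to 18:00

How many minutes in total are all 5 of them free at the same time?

Kavya ∩ Uma: 08:45-12:30, 16:30-17:15.
Kavya ∩ Uma ∩ Nadia: 08:45-09:00, 09:45-11:15, 11:30-12:30.
Kavya ∩ Uma ∩ Nadia ∩ Bashir: 08:45-09:00, 09:45-11:15, 11:30-12:30.
Kavya ∩ Uma ∩ Nadia ∩ Bashir ∩ Finn: 08:45-09:00, 09:45-11:15, 11:30-12:30.
Summing the common windows: 15 + 90 + 60 = 165 minutes.

165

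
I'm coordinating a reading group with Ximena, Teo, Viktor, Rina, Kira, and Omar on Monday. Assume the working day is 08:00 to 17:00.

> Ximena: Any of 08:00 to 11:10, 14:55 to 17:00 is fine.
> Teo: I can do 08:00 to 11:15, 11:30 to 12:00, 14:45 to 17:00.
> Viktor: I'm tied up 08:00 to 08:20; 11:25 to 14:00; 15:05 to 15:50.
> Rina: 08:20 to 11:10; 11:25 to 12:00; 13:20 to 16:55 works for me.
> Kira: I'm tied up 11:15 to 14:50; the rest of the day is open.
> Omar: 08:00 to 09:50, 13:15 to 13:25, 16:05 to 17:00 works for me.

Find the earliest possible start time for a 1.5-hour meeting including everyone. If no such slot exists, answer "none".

08:20

Ximena free: 08:00-11:10, 14:55-17:00.
Teo free: 08:00-11:15, 11:30-12:00, 14:45-17:00.
Viktor free: 08:20-11:25, 14:00-15:05, 15:50-17:00 (invert busy blocks within the working day).
Rina free: 08:20-11:10, 11:25-12:00, 13:20-16:55.
Kira free: 08:00-11:15, 14:50-17:00 (invert busy blocks within the working day).
Omar free: 08:00-09:50, 13:15-13:25, 16:05-17:00.
Ximena ∩ Teo: 08:00-11:10, 14:55-17:00.
Ximena ∩ Teo ∩ Viktor: 08:20-11:10, 14:55-15:05, 15:50-17:00.
Ximena ∩ Teo ∩ Viktor ∩ Rina: 08:20-11:10, 14:55-15:05, 15:50-16:55.
Ximena ∩ Teo ∩ Viktor ∩ Rina ∩ Kira: 08:20-11:10, 14:55-15:05, 15:50-16:55.
Ximena ∩ Teo ∩ Viktor ∩ Rina ∩ Kira ∩ Omar: 08:20-09:50, 16:05-16:55.
The first common window of at least 90 minutes is 08:20-09:50, so the earliest start is 08:20.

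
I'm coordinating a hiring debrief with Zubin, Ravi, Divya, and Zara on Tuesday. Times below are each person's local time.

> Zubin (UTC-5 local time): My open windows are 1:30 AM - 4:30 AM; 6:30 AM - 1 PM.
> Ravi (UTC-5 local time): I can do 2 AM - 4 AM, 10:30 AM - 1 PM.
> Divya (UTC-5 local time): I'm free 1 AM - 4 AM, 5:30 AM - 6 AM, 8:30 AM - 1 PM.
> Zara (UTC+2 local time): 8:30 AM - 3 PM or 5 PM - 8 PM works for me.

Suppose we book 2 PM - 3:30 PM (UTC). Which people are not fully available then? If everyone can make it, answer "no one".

Zubin in UTC: 06:30-09:30, 11:30-18:00 (add 5h to convert from UTC-5).
Ravi in UTC: 07:00-09:00, 15:30-18:00 (add 5h to convert from UTC-5).
Divya in UTC: 06:00-09:00, 10:30-11:00, 13:30-18:00 (add 5h to convert from UTC-5).
Zara in UTC: 06:30-13:00, 15:00-18:00 (subtract 2h to convert from UTC+2).
Zubin: free for 14:00-15:30. Ravi: not fully free for 14:00-15:30. Divya: free for 14:00-15:30. Zara: not fully free for 14:00-15:30.

Ravi, Zara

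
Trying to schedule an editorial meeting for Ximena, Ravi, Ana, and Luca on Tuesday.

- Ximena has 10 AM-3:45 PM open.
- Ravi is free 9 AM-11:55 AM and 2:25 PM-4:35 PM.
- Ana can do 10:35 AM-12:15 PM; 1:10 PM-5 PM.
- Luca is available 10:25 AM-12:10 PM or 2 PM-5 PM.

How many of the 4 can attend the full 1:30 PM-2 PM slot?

Ximena and Ana can make the full 13:30-14:00 slot — that's 2.

2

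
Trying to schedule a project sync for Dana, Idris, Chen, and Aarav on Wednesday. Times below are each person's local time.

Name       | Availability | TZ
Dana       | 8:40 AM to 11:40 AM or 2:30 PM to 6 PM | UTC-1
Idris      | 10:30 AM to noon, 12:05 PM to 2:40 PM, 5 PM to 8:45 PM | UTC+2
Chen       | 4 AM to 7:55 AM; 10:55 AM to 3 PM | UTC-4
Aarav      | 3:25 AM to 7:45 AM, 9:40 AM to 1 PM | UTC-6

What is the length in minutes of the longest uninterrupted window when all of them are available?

185

Dana in UTC: 09:40-12:40, 15:30-19:00 (add 1h to convert from UTC-1).
Idris in UTC: 08:30-10:00, 10:05-12:40, 15:00-18:45 (subtract 2h to convert from UTC+2).
Chen in UTC: 08:00-11:55, 14:55-19:00 (add 4h to convert from UTC-4).
Aarav in UTC: 09:25-13:45, 15:40-19:00 (add 6h to convert from UTC-6).
Dana ∩ Idris: 09:40-10:00, 10:05-12:40, 15:30-18:45.
Dana ∩ Idris ∩ Chen: 09:40-10:00, 10:05-11:55, 15:30-18:45.
Dana ∩ Idris ∩ Chen ∩ Aarav: 09:40-10:00, 10:05-11:55, 15:40-18:45.
Those are the intersection windows.
The longest is 15:40-18:45 at 185 minutes.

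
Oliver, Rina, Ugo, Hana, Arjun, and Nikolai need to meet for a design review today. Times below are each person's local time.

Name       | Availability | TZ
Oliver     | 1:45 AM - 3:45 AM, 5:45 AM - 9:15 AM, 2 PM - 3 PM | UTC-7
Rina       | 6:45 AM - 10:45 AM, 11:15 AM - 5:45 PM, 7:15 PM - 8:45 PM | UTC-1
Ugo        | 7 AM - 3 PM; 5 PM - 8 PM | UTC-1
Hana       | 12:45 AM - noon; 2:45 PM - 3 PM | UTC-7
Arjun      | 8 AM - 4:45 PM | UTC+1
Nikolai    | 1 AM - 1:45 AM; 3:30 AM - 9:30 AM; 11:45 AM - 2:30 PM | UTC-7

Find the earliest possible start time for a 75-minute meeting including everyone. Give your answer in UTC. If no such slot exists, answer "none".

Oliver in UTC: 08:45-10:45, 12:45-16:15, 21:00-22:00 (add 7h to convert from UTC-7).
Rina in UTC: 07:45-11:45, 12:15-18:45, 20:15-21:45 (add 1h to convert from UTC-1).
Ugo in UTC: 08:00-16:00, 18:00-21:00 (add 1h to convert from UTC-1).
Hana in UTC: 07:45-19:00, 21:45-22:00 (add 7h to convert from UTC-7).
Arjun in UTC: 07:00-15:45 (subtract 1h to convert from UTC+1).
Nikolai in UTC: 08:00-08:45, 10:30-16:30, 18:45-21:30 (add 7h to convert from UTC-7).
Oliver ∩ Rina: 08:45-10:45, 12:45-16:15, 21:00-21:45.
Oliver ∩ Rina ∩ Ugo: 08:45-10:45, 12:45-16:00.
Oliver ∩ Rina ∩ Ugo ∩ Hana: 08:45-10:45, 12:45-16:00.
Oliver ∩ Rina ∩ Ugo ∩ Hana ∩ Arjun: 08:45-10:45, 12:45-15:45.
Oliver ∩ Rina ∩ Ugo ∩ Hana ∩ Arjun ∩ Nikolai: 10:30-10:45, 12:45-15:45.
So the common availability across everyone is 10:30-10:45, 12:45-15:45.
The first common window of at least 75 minutes is 12:45-15:45, so the earliest start is 12:45.

12:45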